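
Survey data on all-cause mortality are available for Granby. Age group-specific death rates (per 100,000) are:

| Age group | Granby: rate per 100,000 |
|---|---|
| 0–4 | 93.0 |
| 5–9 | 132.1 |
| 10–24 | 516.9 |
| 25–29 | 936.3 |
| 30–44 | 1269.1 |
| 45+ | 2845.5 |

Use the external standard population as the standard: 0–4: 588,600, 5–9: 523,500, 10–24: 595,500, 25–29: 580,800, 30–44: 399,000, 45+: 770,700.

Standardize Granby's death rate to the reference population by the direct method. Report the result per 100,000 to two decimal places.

1062.70

Standard total = 3,458,100; weights = 0.1702, 0.1514, 0.1722, 0.1680, 0.1154, 0.2229.
Standardized rate: 0.1702×93.0 + 0.1514×132.1 + 0.1722×516.9 + 0.1680×936.3 + 0.1154×1269.1 + 0.2229×2845.5 = 1062.6960 per 100,000.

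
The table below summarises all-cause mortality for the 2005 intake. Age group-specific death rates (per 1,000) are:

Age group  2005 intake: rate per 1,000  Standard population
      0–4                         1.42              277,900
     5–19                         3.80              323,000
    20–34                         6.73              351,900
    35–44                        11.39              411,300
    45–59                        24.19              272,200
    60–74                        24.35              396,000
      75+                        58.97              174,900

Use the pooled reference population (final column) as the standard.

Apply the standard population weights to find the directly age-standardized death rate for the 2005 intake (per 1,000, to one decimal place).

Standard total = 2,207,200; weights = 0.1259, 0.1463, 0.1594, 0.1863, 0.1233, 0.1794, 0.0792.
Standardized rate: 0.1259×1.42 + 0.1463×3.80 + 0.1594×6.73 + 0.1863×11.39 + 0.1233×24.19 + 0.1794×24.35 + 0.0792×58.97 = 15.9550 per 1,000.

16.0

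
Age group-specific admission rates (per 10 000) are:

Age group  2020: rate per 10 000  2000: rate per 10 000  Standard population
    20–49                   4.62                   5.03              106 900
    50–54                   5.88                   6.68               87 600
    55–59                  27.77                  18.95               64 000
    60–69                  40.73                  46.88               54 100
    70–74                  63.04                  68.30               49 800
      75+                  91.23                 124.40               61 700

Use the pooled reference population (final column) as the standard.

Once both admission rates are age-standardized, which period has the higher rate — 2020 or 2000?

Standard total = 424 100; weights = 0.2521, 0.2066, 0.1509, 0.1276, 0.1174, 0.1455.
2020: 0.2521×4.62 + 0.2066×5.88 + 0.1509×27.77 + 0.1276×40.73 + 0.1174×63.04 + 0.1455×91.23 = 32.4405 per 10 000.
2000: 0.2521×5.03 + 0.2066×6.68 + 0.1509×18.95 + 0.1276×46.88 + 0.1174×68.30 + 0.1455×124.40 = 37.6060 per 10 000.

2000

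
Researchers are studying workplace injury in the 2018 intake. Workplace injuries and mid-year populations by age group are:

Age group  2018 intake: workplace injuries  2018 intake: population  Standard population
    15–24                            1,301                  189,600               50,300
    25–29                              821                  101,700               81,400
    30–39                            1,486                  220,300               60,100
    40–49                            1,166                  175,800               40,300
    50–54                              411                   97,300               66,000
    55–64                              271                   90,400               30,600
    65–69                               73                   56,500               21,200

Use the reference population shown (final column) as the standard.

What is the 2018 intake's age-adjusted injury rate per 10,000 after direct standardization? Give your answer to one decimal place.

59.2

Age-specific rates per 10,000 for the 2018 intake: 68.62, 80.73, 67.45, 66.33, 42.24, 29.98, 12.92.
Standard total = 349,900; weights = 0.1438, 0.2326, 0.1718, 0.1152, 0.1886, 0.0875, 0.0606.
Standardized rate: 0.1438×68.62 + 0.2326×80.73 + 0.1718×67.45 + 0.1152×66.33 + 0.1886×42.24 + 0.0875×29.98 + 0.0606×12.92 = 59.2418 per 10,000.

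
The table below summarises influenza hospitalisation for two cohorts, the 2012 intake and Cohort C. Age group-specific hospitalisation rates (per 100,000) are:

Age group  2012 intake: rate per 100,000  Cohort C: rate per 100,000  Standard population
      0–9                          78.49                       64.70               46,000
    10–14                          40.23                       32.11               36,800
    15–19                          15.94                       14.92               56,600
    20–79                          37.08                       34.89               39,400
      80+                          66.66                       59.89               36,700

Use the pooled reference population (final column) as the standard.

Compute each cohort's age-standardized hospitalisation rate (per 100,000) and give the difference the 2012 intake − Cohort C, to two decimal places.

Standard total = 215,500; weights = 0.2135, 0.1708, 0.2626, 0.1828, 0.1703.
The 2012 intake: 0.2135×78.49 + 0.1708×40.23 + 0.2626×15.94 + 0.1828×37.08 + 0.1703×66.66 = 45.9424 per 100,000.
Cohort C: 0.2135×64.70 + 0.1708×32.11 + 0.2626×14.92 + 0.1828×34.89 + 0.1703×59.89 = 39.7909 per 100,000.
Difference = 45.9424 − 39.7909 = 6.1514.

6.15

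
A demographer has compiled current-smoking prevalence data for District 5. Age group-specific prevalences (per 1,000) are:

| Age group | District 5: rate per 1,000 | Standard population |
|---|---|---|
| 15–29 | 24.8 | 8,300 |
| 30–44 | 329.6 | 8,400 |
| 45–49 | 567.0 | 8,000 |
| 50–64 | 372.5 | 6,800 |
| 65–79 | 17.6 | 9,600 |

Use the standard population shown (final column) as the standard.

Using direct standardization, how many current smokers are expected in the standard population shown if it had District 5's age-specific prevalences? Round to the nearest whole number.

10212

Expected current smokers = Σ (standard pop × age-specific rate ÷ 1,000)
= 8,300×24.8/1,000 + 8,400×329.6/1,000 + 8,000×567.0/1,000 + 6,800×372.5/1,000 + 9,600×17.6/1,000
= 205.84 + 2768.64 + 4536.00 + 2533.00 + 168.96 = 10212.44.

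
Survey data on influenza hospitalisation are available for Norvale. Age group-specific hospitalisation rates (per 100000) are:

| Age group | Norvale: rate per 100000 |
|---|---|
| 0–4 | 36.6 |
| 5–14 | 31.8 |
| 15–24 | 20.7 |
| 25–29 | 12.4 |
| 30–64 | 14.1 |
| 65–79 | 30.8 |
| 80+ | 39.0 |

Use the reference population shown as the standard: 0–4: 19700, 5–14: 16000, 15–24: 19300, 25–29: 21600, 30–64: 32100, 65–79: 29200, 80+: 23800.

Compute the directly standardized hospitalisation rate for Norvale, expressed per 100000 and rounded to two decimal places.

Standard total = 161700; weights = 0.1218, 0.0989, 0.1194, 0.1336, 0.1985, 0.1806, 0.1472.
Standardized rate: 0.1218×36.6 + 0.0989×31.8 + 0.1194×20.7 + 0.1336×12.4 + 0.1985×14.1 + 0.1806×30.8 + 0.1472×39.0 = 25.8339 per 100000.

25.83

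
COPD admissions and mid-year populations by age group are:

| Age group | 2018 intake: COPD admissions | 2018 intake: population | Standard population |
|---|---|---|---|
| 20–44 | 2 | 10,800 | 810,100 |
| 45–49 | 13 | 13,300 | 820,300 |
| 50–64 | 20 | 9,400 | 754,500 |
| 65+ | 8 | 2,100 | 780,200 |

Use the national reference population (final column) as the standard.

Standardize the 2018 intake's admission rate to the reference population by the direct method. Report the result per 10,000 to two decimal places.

17.47

Age-specific rates per 10,000 for the 2018 intake: 1.85, 9.77, 21.28, 38.10.
Standard total = 3,165,100; weights = 0.2559, 0.2592, 0.2384, 0.2465.
Standardized rate: 0.2559×1.85 + 0.2592×9.77 + 0.2384×21.28 + 0.2465×38.10 = 17.4697 per 10,000.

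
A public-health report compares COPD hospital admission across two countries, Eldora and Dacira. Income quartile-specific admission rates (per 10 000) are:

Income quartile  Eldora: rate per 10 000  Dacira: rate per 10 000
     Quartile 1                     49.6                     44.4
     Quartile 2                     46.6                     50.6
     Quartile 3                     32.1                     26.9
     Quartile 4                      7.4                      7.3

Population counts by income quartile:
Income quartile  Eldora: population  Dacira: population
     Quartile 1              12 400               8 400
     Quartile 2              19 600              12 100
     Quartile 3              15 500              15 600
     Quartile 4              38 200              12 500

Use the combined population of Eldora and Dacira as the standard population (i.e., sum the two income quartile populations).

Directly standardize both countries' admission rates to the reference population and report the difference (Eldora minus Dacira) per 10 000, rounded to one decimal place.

1.1

Combined standard total = 134 300; weights = 0.1549, 0.2360, 0.2316, 0.3775.
Eldora: 0.1549×49.6 + 0.2360×46.6 + 0.2316×32.1 + 0.3775×7.4 = 28.9083 per 10 000.
Dacira: 0.1549×44.4 + 0.2360×50.6 + 0.2316×26.9 + 0.3775×7.3 = 27.8052 per 10 000.
Difference = 28.9083 − 27.8052 = 1.1031.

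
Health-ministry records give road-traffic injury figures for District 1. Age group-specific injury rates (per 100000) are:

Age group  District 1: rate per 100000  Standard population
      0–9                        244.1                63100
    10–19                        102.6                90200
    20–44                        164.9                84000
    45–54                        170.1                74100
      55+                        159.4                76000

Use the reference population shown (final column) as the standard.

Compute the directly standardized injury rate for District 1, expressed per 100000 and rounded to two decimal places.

Standard total = 387400; weights = 0.1629, 0.2328, 0.2168, 0.1913, 0.1962.
Standardized rate: 0.1629×244.1 + 0.2328×102.6 + 0.2168×164.9 + 0.1913×170.1 + 0.1962×159.4 = 163.2102 per 100000.

163.21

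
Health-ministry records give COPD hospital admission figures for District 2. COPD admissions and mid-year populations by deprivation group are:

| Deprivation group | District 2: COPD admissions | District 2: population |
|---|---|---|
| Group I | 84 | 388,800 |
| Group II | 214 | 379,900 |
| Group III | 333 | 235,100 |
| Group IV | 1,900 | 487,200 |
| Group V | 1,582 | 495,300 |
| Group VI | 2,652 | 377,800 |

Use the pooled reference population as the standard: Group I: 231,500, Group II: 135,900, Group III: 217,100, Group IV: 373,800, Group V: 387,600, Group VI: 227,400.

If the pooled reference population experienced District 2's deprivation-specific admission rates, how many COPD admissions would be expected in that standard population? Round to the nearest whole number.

Deprivation-specific rates per 10,000 for District 2: 2.16, 5.63, 14.16, 39.00, 31.94, 70.20.
Expected COPD admissions = Σ (standard pop × deprivation-specific rate ÷ 10,000)
= 231,500×2.16/10,000 + 135,900×5.63/10,000 + 217,100×14.16/10,000 + 373,800×39.00/10,000 + 387,600×31.94/10,000 + 227,400×70.20/10,000
= 50.02 + 76.55 + 307.50 + 1457.76 + 1238.00 + 1596.25 = 4726.09.

4726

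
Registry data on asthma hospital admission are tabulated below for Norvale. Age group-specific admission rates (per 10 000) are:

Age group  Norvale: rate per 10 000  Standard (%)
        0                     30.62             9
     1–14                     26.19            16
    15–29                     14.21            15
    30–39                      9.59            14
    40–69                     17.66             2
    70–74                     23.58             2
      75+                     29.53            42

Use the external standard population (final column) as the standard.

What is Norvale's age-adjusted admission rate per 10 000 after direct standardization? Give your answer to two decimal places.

Standard weights: 0.09, 0.16, 0.15, 0.14, 0.02, 0.02, 0.42.
Standardized rate: 0.0900×30.62 + 0.1600×26.19 + 0.1500×14.21 + 0.1400×9.59 + 0.0200×17.66 + 0.0200×23.58 + 0.4200×29.53 = 23.6477 per 10 000.

23.65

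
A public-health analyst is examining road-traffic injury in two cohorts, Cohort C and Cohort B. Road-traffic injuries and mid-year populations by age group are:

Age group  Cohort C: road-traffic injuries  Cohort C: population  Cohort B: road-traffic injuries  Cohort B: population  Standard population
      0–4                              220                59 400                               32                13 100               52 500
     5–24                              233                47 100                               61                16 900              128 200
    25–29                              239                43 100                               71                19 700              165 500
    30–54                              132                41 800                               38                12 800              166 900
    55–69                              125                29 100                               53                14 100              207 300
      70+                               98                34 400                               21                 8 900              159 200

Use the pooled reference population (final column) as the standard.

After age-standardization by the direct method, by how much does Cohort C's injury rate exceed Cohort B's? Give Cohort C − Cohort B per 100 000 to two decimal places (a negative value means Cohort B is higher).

Age-specific rates per 100 000 for Cohort C: 370.37, 494.69, 554.52, 315.79, 429.55, 284.88.
For Cohort B: 244.27, 360.95, 360.41, 296.88, 375.89, 235.96.
Standard total = 879 600; weights = 0.0597, 0.1457, 0.1882, 0.1897, 0.2357, 0.1810.
Cohort C: 0.0597×370.37 + 0.1457×494.69 + 0.1882×554.52 + 0.1897×315.79 + 0.2357×429.55 + 0.1810×284.88 = 411.2584 per 100 000.
Cohort B: 0.0597×244.27 + 0.1457×360.95 + 0.1882×360.41 + 0.1897×296.88 + 0.2357×375.89 + 0.1810×235.96 = 322.6225 per 100 000.
Difference = 411.2584 − 322.6225 = 88.6359.

88.64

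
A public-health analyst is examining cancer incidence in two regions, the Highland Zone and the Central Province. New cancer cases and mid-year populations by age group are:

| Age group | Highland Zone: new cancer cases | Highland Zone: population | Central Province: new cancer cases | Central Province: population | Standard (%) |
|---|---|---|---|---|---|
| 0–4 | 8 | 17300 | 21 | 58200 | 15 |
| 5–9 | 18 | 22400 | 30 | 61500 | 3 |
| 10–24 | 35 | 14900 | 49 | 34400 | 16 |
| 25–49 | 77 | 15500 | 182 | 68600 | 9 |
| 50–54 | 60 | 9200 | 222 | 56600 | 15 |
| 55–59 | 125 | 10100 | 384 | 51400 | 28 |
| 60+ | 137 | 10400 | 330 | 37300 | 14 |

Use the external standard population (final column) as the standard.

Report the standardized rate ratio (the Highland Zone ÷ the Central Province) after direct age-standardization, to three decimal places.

1.617

Age-specific rates per 100000 for the Highland Zone: 46.24, 80.36, 234.90, 496.77, 652.17, 1237.62, 1317.31.
For the Central Province: 36.08, 48.78, 142.44, 265.31, 392.23, 747.08, 884.72.
Standard weights: 0.15, 0.03, 0.16, 0.09, 0.15, 0.28, 0.14.
The Highland Zone: 0.1500×46.24 + 0.0300×80.36 + 0.1600×234.90 + 0.0900×496.77 + 0.1500×652.17 + 0.2800×1237.62 + 0.1400×1317.31 = 720.4245 per 100000.
The Central Province: 0.1500×36.08 + 0.0300×48.78 + 0.1600×142.44 + 0.0900×265.31 + 0.1500×392.23 + 0.2800×747.08 + 0.1400×884.72 = 445.4214 per 100000.
Ratio = 720.4245 ÷ 445.4214 = 1.61740.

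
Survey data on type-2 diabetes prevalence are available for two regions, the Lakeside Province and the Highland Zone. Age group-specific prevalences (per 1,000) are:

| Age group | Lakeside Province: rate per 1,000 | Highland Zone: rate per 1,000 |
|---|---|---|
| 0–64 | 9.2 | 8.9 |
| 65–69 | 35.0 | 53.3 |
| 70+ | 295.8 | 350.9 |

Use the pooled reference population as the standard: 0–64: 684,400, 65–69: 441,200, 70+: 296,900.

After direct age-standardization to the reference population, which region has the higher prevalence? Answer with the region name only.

Standard total = 1,422,500; weights = 0.4811, 0.3102, 0.2087.
The Lakeside Province: 0.4811×9.2 + 0.3102×35.0 + 0.2087×295.8 = 77.0204 per 1,000.
The Highland Zone: 0.4811×8.9 + 0.3102×53.3 + 0.2087×350.9 = 94.0523 per 1,000.

Highland Zone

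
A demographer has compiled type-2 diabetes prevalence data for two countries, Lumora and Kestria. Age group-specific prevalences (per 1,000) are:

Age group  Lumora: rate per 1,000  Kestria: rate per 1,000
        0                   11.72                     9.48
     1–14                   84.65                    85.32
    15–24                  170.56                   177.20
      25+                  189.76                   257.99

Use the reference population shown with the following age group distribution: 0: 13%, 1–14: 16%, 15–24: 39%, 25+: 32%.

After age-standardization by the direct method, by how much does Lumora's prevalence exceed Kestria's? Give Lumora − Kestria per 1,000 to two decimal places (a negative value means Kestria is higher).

-24.24

Standard weights: 0.13, 0.16, 0.39, 0.32.
Lumora: 0.1300×11.72 + 0.1600×84.65 + 0.3900×170.56 + 0.3200×189.76 = 142.3092 per 1,000.
Kestria: 0.1300×9.48 + 0.1600×85.32 + 0.3900×177.20 + 0.3200×257.99 = 166.5484 per 1,000.
Difference = 142.3092 − 166.5484 = -24.2392.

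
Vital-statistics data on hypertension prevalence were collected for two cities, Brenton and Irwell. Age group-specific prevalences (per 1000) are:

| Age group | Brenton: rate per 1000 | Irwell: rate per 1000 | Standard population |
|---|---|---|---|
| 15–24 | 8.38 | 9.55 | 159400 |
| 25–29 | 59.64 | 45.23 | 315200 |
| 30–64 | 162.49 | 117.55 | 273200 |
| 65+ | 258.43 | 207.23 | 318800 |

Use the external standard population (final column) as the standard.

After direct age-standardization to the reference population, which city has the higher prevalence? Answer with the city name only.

Brenton

Standard total = 1066600; weights = 0.1494, 0.2955, 0.2561, 0.2989.
Brenton: 0.1494×8.38 + 0.2955×59.64 + 0.2561×162.49 + 0.2989×258.43 = 137.7405 per 1000.
Irwell: 0.1494×9.55 + 0.2955×45.23 + 0.2561×117.55 + 0.2989×207.23 = 106.8426 per 1000.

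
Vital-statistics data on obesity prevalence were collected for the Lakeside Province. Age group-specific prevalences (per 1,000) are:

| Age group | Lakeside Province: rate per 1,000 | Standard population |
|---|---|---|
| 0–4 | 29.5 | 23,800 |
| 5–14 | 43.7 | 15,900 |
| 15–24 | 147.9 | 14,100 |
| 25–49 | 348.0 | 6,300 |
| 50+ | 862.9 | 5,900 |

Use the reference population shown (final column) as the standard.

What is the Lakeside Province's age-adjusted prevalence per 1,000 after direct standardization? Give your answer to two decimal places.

Standard total = 66,000; weights = 0.3606, 0.2409, 0.2136, 0.0955, 0.0894.
Standardized rate: 0.3606×29.5 + 0.2409×43.7 + 0.2136×147.9 + 0.0955×348.0 + 0.0894×862.9 = 163.1186 per 1,000.

163.12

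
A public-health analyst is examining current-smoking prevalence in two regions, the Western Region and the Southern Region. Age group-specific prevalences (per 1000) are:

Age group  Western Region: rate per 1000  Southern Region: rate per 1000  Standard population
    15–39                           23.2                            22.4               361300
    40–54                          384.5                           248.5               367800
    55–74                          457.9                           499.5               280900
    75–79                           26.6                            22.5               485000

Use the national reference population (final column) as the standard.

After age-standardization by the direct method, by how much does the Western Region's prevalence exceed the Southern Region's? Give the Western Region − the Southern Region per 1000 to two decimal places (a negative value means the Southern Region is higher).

Standard total = 1495000; weights = 0.2417, 0.2460, 0.1879, 0.3244.
The Western Region: 0.2417×23.2 + 0.2460×384.5 + 0.1879×457.9 + 0.3244×26.6 = 194.8671 per 1000.
The Southern Region: 0.2417×22.4 + 0.2460×248.5 + 0.1879×499.5 + 0.3244×22.5 = 167.7013 per 1000.
Difference = 194.8671 − 167.7013 = 27.1658.

27.17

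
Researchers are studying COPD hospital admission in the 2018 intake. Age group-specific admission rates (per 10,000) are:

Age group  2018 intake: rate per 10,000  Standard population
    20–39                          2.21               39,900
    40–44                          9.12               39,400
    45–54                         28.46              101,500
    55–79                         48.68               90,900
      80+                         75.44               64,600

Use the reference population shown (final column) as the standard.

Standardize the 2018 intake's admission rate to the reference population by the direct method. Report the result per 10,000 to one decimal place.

37.6

Standard total = 336,300; weights = 0.1186, 0.1172, 0.3018, 0.2703, 0.1921.
Standardized rate: 0.1186×2.21 + 0.1172×9.12 + 0.3018×28.46 + 0.2703×48.68 + 0.1921×75.44 = 37.5695 per 10,000.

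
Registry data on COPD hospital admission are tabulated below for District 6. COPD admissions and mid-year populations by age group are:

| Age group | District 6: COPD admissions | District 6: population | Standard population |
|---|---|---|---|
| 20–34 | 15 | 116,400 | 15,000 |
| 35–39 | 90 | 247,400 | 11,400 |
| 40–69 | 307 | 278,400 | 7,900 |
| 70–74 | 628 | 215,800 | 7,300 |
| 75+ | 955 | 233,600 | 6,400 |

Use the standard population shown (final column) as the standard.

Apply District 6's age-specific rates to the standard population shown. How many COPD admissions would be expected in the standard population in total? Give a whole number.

62

Age-specific rates per 10,000 for District 6: 1.29, 3.64, 11.03, 29.10, 40.88.
Expected COPD admissions = Σ (standard pop × age-specific rate ÷ 10,000)
= 15,000×1.29/10,000 + 11,400×3.64/10,000 + 7,900×11.03/10,000 + 7,300×29.10/10,000 + 6,400×40.88/10,000
= 1.93 + 4.15 + 8.71 + 21.24 + 26.16 = 62.20.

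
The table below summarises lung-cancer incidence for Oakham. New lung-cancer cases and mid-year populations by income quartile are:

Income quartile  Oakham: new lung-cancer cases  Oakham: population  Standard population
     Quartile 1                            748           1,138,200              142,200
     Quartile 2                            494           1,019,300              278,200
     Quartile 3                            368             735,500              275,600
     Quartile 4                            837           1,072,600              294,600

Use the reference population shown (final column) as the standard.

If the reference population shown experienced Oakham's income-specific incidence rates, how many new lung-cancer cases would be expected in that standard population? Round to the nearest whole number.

596

Income-specific rates per 100,000 for Oakham: 65.72, 48.46, 50.03, 78.03.
Expected new lung-cancer cases = Σ (standard pop × income-specific rate ÷ 100,000)
= 142,200×65.72/100,000 + 278,200×48.46/100,000 + 275,600×50.03/100,000 + 294,600×78.03/100,000
= 93.45 + 134.83 + 137.89 + 229.89 = 596.06.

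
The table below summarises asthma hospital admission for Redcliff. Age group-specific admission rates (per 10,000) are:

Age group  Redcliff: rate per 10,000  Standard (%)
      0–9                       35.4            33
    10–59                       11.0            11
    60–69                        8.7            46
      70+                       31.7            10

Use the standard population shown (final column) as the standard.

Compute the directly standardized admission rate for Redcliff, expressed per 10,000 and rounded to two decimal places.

Standard weights: 0.33, 0.11, 0.46, 0.10.
Standardized rate: 0.3300×35.4 + 0.1100×11.0 + 0.4600×8.7 + 0.1000×31.7 = 20.0640 per 10,000.

20.06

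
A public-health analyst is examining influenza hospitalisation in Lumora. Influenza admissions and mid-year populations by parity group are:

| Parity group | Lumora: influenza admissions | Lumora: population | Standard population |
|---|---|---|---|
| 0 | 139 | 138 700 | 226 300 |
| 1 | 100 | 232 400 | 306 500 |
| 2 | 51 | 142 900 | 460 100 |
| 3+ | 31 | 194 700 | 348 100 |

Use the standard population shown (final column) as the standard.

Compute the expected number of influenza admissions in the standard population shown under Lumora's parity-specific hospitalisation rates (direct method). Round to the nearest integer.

Parity-specific rates per 100 000 for Lumora: 100.22, 43.03, 35.69, 15.92.
Expected influenza admissions = Σ (standard pop × parity-specific rate ÷ 100 000)
= 226 300×100.22/100 000 + 306 500×43.03/100 000 + 460 100×35.69/100 000 + 348 100×15.92/100 000
= 226.79 + 131.88 + 164.21 + 55.42 = 578.30.

578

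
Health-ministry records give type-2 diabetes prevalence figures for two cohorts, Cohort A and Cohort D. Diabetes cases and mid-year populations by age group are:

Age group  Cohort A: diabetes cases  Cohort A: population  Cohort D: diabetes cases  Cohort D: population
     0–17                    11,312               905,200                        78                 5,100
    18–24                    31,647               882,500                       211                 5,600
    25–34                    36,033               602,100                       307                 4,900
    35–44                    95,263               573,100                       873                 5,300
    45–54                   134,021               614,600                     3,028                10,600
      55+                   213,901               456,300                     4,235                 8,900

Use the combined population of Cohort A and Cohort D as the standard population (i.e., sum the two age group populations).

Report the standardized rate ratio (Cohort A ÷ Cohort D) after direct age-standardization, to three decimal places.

0.913

Age-specific rates per 1,000 for Cohort A: 12.497, 35.861, 59.846, 166.224, 218.062, 468.773.
For Cohort D: 15.294, 37.679, 62.653, 164.717, 285.660, 475.843.
Combined standard total = 4,074,200; weights = 0.2234, 0.2180, 0.1490, 0.1420, 0.1535, 0.1142.
Cohort A: 0.2234×12.497 + 0.2180×35.861 + 0.1490×59.846 + 0.1420×166.224 + 0.1535×218.062 + 0.1142×468.773 = 130.1113 per 1,000.
Cohort D: 0.2234×15.294 + 0.2180×37.679 + 0.1490×62.653 + 0.1420×164.717 + 0.1535×285.660 + 0.1142×475.843 = 142.5173 per 1,000.
Ratio = 130.1113 ÷ 142.5173 = 0.91295.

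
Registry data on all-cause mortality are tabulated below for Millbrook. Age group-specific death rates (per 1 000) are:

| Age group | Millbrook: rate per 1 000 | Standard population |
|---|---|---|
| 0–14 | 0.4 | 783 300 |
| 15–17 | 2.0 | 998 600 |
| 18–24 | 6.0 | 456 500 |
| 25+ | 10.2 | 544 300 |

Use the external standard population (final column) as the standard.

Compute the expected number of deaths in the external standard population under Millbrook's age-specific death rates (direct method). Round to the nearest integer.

Expected deaths = Σ (standard pop × age-specific rate ÷ 1 000)
= 783 300×0.4/1 000 + 998 600×2.0/1 000 + 456 500×6.0/1 000 + 544 300×10.2/1 000
= 313.32 + 1997.20 + 2739.00 + 5551.86 = 10601.38.

10601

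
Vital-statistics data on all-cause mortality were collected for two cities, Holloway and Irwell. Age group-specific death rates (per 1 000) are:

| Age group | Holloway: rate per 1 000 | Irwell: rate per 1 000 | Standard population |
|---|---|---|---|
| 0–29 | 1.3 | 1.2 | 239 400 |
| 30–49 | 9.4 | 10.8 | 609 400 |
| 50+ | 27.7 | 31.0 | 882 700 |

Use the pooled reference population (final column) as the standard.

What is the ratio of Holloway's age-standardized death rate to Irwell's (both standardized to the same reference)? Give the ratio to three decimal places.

Standard total = 1 731 500; weights = 0.1383, 0.3519, 0.5098.
Holloway: 0.1383×1.3 + 0.3519×9.4 + 0.5098×27.7 = 17.6092 per 1 000.
Irwell: 0.1383×1.2 + 0.3519×10.8 + 0.5098×31.0 = 19.7704 per 1 000.
Ratio = 17.6092 ÷ 19.7704 = 0.89068.

0.891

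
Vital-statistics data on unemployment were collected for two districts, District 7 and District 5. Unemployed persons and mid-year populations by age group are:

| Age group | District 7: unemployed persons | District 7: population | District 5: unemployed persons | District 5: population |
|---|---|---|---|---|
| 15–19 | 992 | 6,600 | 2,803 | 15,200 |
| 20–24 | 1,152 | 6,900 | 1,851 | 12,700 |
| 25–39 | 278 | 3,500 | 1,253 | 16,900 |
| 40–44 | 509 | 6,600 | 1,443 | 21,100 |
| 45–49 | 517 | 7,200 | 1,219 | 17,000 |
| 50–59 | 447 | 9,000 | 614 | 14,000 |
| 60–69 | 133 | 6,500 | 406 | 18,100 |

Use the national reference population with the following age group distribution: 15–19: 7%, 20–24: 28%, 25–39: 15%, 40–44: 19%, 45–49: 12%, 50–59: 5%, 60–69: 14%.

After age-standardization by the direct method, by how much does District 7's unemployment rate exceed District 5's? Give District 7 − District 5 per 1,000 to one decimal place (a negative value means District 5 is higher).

6.0

Age-specific rates per 1,000 for District 7: 150.303, 166.957, 79.429, 77.121, 71.806, 49.667, 20.462.
For District 5: 184.408, 145.748, 74.142, 68.389, 71.706, 43.857, 22.431.
Standard weights: 0.07, 0.28, 0.15, 0.19, 0.12, 0.05, 0.14.
District 7: 0.0700×150.303 + 0.2800×166.957 + 0.1500×79.429 + 0.1900×77.121 + 0.1200×71.806 + 0.0500×49.667 + 0.1400×20.462 = 97.8010 per 1,000.
District 5: 0.0700×184.408 + 0.2800×145.748 + 0.1500×74.142 + 0.1900×68.389 + 0.1200×71.706 + 0.0500×43.857 + 0.1400×22.431 = 91.7710 per 1,000.
Difference = 97.8010 − 91.7710 = 6.0299.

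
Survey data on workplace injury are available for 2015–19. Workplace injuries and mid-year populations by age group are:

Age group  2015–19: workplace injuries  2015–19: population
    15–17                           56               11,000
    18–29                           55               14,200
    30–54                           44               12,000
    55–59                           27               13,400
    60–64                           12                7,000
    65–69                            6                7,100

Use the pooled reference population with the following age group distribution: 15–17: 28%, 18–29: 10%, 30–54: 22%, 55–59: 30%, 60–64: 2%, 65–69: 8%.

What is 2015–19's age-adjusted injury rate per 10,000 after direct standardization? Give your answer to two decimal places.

33.26

Age-specific rates per 10,000 for 2015–19: 50.91, 38.73, 36.67, 20.15, 17.14, 8.45.
Standard weights: 0.28, 0.10, 0.22, 0.30, 0.02, 0.08.
Standardized rate: 0.2800×50.91 + 0.1000×38.73 + 0.2200×36.67 + 0.3000×20.15 + 0.0200×17.14 + 0.0800×8.45 = 33.2581 per 10,000.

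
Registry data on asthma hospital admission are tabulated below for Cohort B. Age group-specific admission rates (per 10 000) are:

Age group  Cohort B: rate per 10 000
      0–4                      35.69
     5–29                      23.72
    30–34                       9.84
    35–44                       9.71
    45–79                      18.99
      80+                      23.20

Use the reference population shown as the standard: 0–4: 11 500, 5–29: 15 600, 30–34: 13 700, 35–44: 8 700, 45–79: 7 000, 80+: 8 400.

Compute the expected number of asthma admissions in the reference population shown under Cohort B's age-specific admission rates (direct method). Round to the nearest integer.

Expected asthma admissions = Σ (standard pop × age-specific rate ÷ 10 000)
= 11 500×35.69/10 000 + 15 600×23.72/10 000 + 13 700×9.84/10 000 + 8 700×9.71/10 000 + 7 000×18.99/10 000 + 8 400×23.20/10 000
= 41.04 + 37.00 + 13.48 + 8.45 + 13.29 + 19.49 = 132.76.

133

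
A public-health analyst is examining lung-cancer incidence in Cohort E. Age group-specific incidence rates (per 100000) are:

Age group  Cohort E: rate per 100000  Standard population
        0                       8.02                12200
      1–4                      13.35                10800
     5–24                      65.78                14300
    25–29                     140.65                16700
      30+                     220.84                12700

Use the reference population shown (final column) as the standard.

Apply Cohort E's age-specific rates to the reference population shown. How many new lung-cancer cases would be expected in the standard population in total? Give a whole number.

63

Expected new lung-cancer cases = Σ (standard pop × age-specific rate ÷ 100000)
= 12200×8.02/100000 + 10800×13.35/100000 + 14300×65.78/100000 + 16700×140.65/100000 + 12700×220.84/100000
= 0.98 + 1.44 + 9.41 + 23.49 + 28.05 = 63.36.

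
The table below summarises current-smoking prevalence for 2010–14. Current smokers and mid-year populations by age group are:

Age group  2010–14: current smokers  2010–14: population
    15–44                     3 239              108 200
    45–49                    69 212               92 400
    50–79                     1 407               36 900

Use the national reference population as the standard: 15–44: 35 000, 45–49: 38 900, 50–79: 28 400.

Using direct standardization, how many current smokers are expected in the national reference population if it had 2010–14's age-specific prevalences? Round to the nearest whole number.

Age-specific rates per 1 000 for 2010–14: 29.935, 749.048, 38.130.
Expected current smokers = Σ (standard pop × age-specific rate ÷ 1 000)
= 35 000×29.935/1 000 + 38 900×749.048/1 000 + 28 400×38.130/1 000
= 1047.74 + 29137.95 + 1082.89 = 31268.58.

31269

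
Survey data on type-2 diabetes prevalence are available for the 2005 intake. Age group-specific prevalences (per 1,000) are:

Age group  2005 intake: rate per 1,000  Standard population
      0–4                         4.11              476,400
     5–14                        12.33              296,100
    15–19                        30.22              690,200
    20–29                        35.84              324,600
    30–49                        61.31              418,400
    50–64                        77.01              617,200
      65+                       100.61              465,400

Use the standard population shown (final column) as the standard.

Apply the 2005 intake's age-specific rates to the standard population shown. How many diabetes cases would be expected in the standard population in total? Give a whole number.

158107

Expected diabetes cases = Σ (standard pop × age-specific rate ÷ 1,000)
= 476,400×4.11/1,000 + 296,100×12.33/1,000 + 690,200×30.22/1,000 + 324,600×35.84/1,000 + 418,400×61.31/1,000 + 617,200×77.01/1,000 + 465,400×100.61/1,000
= 1958.00 + 3650.91 + 20857.84 + 11633.66 + 25652.10 + 47530.57 + 46823.89 = 158106.99.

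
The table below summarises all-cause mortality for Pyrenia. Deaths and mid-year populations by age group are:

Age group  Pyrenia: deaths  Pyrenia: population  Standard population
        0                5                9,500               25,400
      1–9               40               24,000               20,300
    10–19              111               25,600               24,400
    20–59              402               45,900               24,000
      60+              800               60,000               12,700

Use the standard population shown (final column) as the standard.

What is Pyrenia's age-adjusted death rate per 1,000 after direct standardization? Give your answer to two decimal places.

4.99

Age-specific rates per 1,000 for Pyrenia: 0.526, 1.667, 4.336, 8.758, 13.333.
Standard total = 106,800; weights = 0.2378, 0.1901, 0.2285, 0.2247, 0.1189.
Standardized rate: 0.2378×0.526 + 0.1901×1.667 + 0.2285×4.336 + 0.2247×8.758 + 0.1189×13.333 = 4.9862 per 1,000.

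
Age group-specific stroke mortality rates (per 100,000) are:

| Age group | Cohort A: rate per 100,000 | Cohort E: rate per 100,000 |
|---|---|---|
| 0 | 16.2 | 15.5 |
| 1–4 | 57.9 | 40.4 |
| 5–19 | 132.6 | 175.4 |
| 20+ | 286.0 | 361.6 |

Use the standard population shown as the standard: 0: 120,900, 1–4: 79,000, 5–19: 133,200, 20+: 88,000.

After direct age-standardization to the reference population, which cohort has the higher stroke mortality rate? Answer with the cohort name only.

Cohort E

Standard total = 421,100; weights = 0.2871, 0.1876, 0.3163, 0.2090.
Cohort A: 0.2871×16.2 + 0.1876×57.9 + 0.3163×132.6 + 0.2090×286.0 = 117.2239 per 100,000.
Cohort E: 0.2871×15.5 + 0.1876×40.4 + 0.3163×175.4 + 0.2090×361.6 = 143.0768 per 100,000.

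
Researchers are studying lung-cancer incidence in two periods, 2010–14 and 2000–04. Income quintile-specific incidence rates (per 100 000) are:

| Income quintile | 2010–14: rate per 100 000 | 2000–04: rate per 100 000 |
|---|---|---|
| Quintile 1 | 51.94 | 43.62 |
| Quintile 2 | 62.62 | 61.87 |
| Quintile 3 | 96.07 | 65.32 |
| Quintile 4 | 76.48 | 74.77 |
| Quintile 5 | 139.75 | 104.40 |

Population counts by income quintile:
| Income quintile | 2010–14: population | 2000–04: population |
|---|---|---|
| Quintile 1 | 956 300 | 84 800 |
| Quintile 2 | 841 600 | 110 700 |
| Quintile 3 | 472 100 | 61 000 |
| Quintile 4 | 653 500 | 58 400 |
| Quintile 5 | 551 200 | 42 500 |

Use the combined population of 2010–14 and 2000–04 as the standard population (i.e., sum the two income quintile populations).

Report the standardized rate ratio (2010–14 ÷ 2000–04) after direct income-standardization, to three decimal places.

Combined standard total = 3 832 100; weights = 0.2717, 0.2485, 0.1391, 0.1858, 0.1549.
2010–14: 0.2717×51.94 + 0.2485×62.62 + 0.1391×96.07 + 0.1858×76.48 + 0.1549×139.75 = 78.8963 per 100 000.
2000–04: 0.2717×43.62 + 0.2485×61.87 + 0.1391×65.32 + 0.1858×74.77 + 0.1549×104.40 = 66.3774 per 100 000.
Ratio = 78.8963 ÷ 66.3774 = 1.18860.

1.189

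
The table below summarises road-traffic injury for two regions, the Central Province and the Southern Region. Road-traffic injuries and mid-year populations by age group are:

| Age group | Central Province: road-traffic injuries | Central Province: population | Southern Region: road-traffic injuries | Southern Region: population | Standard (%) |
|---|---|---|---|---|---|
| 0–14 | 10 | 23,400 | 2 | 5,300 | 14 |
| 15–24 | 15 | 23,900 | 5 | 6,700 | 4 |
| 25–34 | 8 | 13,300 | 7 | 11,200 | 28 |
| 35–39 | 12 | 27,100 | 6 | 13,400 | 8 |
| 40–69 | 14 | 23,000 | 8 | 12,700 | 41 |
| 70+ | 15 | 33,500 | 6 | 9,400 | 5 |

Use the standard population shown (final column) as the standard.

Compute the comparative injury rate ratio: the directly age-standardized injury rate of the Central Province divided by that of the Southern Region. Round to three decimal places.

0.961

Age-specific rates per 100,000 for the Central Province: 42.74, 62.76, 60.15, 44.28, 60.87, 44.78.
For the Southern Region: 37.74, 74.63, 62.50, 44.78, 62.99, 63.83.
Standard weights: 0.14, 0.04, 0.28, 0.08, 0.41, 0.05.
The Central Province: 0.1400×42.74 + 0.0400×62.76 + 0.2800×60.15 + 0.0800×44.28 + 0.4100×60.87 + 0.0500×44.78 = 56.0732 per 100,000.
The Southern Region: 0.1400×37.74 + 0.0400×74.63 + 0.2800×62.50 + 0.0800×44.78 + 0.4100×62.99 + 0.0500×63.83 = 58.3684 per 100,000.
Ratio = 56.0732 ÷ 58.3684 = 0.96068.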